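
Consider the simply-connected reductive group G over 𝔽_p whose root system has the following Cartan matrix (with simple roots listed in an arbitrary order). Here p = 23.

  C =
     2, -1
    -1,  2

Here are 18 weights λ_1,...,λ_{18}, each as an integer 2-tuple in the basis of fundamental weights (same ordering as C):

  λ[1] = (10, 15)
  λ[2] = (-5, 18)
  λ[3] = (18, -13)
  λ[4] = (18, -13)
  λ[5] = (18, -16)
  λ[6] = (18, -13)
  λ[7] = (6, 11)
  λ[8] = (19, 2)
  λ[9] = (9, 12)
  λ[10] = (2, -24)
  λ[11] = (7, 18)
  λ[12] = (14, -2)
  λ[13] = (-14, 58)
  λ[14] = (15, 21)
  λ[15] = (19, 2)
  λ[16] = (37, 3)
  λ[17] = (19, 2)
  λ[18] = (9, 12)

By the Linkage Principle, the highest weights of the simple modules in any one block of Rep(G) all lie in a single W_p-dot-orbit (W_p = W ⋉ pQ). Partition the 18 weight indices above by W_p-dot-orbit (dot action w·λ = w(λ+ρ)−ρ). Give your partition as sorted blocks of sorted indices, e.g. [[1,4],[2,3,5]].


Dynkin diagram of C (from the 2 off-diagonal −1 entries): A_2.

W_23-reps of the 18 weights in Ā_23 (same 2-coord order as C):

    1: (7, 12)
    2: (4, 15)
    3: (7, 12)
    4: (7, 12)
    5: (4, 15)
    6: (7, 12)
    7: (7, 12)
    8: (20, 3)
    9: (10, 13)
    10: (20, 3)
    11: (4, 15)
    12: (14, 1)
    13: (10, 13)
    14: (1, 7)
    15: (20, 3)
    16: (4, 15)
    17: (20, 3)
    18: (10, 13)

The 18 indices split into 6 linkage classes (same alcove rep ⇔ same W_23-dot-orbit):

[[1, 3, 4, 6, 7], [2, 5, 11, 16], [8, 10, 15, 17], [9, 13, 18], [12], [14]]


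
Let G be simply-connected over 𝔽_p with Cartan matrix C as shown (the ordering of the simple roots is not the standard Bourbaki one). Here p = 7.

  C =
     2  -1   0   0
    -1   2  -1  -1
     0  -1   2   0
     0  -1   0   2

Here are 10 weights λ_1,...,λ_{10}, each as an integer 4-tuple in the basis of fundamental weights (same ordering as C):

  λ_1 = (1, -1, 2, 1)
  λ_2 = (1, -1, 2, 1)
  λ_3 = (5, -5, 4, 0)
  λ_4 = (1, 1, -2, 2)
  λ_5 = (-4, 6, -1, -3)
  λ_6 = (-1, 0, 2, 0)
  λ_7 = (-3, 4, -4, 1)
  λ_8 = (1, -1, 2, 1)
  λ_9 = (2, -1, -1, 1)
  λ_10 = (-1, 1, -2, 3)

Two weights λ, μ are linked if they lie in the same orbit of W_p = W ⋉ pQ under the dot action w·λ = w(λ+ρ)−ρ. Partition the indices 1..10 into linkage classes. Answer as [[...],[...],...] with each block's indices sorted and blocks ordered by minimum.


Dynkin diagram of C (from the 6 off-diagonal −1 entries): D_4.

Ā_7 reps of the 10 weights (D_4, coords as presented):

  1: (2, 0, 3, 2);  2: (2, 0, 3, 2);  3: (2, 0, 1, 3);  4: (2, 0, 1, 3);  5: (3, 0, 0, 2);  6: (0, 1, 3, 1);  7: (2, 0, 3, 2);  8: (2, 0, 3, 2);  9: (3, 0, 0, 2);  10: (0, 1, 1, 4)

The 10 indices split into 5 linkage classes (same alcove rep ⇔ same W_7-dot-orbit):

[[1, 2, 7, 8], [3, 4], [5, 9], [6], [10]]


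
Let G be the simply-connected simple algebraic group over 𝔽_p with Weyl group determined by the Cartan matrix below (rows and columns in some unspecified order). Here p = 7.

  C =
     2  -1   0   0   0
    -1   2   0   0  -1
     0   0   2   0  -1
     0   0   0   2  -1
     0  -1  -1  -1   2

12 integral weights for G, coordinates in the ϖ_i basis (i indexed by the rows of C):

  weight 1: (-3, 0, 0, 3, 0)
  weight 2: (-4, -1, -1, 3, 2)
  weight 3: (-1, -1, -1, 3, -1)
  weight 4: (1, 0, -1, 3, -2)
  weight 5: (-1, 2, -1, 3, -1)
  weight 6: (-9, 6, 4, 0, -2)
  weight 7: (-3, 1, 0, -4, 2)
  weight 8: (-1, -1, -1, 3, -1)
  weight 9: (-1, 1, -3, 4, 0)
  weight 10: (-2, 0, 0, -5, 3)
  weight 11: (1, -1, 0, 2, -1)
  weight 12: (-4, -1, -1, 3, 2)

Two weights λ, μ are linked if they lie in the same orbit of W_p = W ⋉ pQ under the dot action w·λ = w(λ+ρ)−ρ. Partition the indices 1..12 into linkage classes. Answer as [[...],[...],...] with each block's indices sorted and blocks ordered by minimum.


Root system D_5: the 5×5 matrix C matches after relabeling.

Ā_7 reps of the 12 weights (D_5, coords as presented):

  λ_1+ρ ↦ (1, 0, 1, 4, 0) · λ_2+ρ ↦ (0, 0, 0, 4, 0) · λ_3+ρ ↦ (0, 0, 0, 4, 0) · λ_4+ρ ↦ (2, 0, 1, 3, 0) · λ_5+ρ ↦ (0, 0, 0, 4, 0) · λ_6+ρ ↦ (2, 0, 1, 3, 0) · λ_7+ρ ↦ (2, 0, 1, 3, 0) · λ_8+ρ ↦ (0, 0, 0, 4, 0) · λ_9+ρ ↦ (1, 0, 1, 4, 0) · λ_10+ρ ↦ (1, 0, 1, 4, 0) · λ_11+ρ ↦ (2, 0, 1, 3, 0) · λ_12+ρ ↦ (0, 0, 0, 4, 0)

Linkage partition of the 12 weights (3 classes, p=7):

[[1, 9, 10], [2, 3, 5, 8, 12], [4, 6, 7, 11]]


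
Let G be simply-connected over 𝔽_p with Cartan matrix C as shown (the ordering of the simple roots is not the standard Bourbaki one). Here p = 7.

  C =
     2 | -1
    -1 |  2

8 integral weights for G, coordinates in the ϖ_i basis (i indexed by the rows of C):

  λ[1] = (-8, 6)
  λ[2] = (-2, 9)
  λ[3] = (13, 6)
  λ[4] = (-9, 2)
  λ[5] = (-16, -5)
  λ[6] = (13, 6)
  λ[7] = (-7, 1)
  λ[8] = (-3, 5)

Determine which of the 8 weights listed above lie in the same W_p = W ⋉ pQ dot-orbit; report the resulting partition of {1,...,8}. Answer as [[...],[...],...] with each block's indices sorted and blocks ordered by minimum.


Cartan matrix: type A_2 (|W|=6); un-permuting the 2 rows.

Alcove-folded reps (p=7, 8 weights, presented ϖ-order):

    λ_1 → (7, 0)
    λ_2 → (2, 4)
    λ_3 → (7, 0)
    λ_4 → (2, 4)
    λ_5 → (2, 4)
    λ_6 → (7, 0)
    λ_7 → (2, 4)
    λ_8 → (2, 4)

Partition of {1..8} into 2 W_7-dot-orbits:

[[1, 3, 6], [2, 4, 5, 7, 8]]


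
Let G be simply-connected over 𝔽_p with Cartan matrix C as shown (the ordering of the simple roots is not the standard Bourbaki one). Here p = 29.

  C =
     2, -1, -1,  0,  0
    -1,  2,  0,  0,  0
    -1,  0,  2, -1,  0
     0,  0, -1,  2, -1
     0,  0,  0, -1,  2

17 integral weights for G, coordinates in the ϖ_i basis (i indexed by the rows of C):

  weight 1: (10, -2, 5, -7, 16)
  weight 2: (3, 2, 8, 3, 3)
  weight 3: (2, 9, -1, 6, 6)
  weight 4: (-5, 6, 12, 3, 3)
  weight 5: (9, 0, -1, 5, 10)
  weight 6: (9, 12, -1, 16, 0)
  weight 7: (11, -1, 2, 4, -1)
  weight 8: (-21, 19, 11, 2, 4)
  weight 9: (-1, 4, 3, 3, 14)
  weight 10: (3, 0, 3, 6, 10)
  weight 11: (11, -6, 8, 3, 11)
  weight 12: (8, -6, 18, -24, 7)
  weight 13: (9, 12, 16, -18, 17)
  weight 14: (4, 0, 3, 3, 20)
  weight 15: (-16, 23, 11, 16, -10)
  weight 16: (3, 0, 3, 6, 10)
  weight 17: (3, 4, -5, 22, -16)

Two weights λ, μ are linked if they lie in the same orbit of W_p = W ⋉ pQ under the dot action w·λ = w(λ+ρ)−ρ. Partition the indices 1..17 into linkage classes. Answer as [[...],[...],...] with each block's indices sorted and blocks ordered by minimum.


A_5 Cartan matrix, 5 simple roots permuted; ρ=(1,1,1,1,1).

W_29-reps of the 17 weights in Ā_29 (same 5-coord order as C):

  [1] (10, 1, 0, 6, 11) · [2] (4, 3, 9, 4, 4) · [3] (3, 10, 0, 7, 7) · [4] (4, 3, 9, 4, 4) · [5] (10, 1, 0, 6, 11) · [6] (10, 1, 0, 6, 11) · [7] (12, 0, 3, 5, 0) · [8] (12, 0, 3, 5, 0) · [9] (0, 5, 4, 4, 15) · [10] (4, 1, 4, 7, 11) · [11] (4, 3, 9, 4, 4) · [12] (0, 5, 4, 4, 15) · [13] (10, 1, 0, 6, 11) · [14] (0, 5, 4, 4, 15) · [15] (12, 0, 3, 5, 0) · [16] (4, 1, 4, 7, 11) · [17] (0, 5, 4, 4, 15)

These 17 weights hit 6 W_29-dot-orbits; sizes (4, 3, 1, 3, 4, 2):

[[1, 5, 6, 13], [2, 4, 11], [3], [7, 8, 15], [9, 12, 14, 17], [10, 16]]


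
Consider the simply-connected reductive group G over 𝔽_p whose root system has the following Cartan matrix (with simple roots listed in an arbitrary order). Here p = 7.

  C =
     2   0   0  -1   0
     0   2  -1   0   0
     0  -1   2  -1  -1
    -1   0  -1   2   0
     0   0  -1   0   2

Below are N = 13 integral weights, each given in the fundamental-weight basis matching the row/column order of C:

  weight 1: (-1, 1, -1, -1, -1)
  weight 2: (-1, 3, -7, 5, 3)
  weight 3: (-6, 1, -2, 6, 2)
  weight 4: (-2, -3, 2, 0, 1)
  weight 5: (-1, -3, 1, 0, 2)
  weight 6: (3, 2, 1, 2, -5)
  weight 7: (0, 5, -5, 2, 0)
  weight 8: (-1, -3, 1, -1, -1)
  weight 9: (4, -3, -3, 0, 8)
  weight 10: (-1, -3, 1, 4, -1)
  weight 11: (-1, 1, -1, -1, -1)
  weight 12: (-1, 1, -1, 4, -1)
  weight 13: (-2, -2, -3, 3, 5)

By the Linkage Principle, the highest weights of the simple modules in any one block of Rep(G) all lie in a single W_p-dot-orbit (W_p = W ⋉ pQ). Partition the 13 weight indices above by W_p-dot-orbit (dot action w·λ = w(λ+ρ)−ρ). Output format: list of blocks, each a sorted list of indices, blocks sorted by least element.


Dynkin diagram of C (from the 8 off-diagonal −1 entries): D_5.

Each λ_j+ρ reduced to Ā_7; 5-tuples below use C's row order:

  1: (0, 2, 0, 0, 0) · 2: (1, 2, 1, 0, 2) · 3: (1, 2, 0, 1, 1) · 4: (1, 2, 1, 0, 2) · 5: (0, 2, 0, 1, 3) · 6: (1, 2, 0, 1, 1) · 7: (0, 2, 0, 1, 3) · 8: (0, 2, 0, 0, 0) · 9: (1, 2, 0, 1, 1) · 10: (0, 2, 0, 0, 0) · 11: (0, 2, 0, 0, 0) · 12: (0, 2, 0, 0, 0) · 13: (0, 2, 0, 1, 3)

4 distinct reps among the 13 weights ⇒ 4 W_7-linkage classes:

[[1, 8, 10, 11, 12], [2, 4], [3, 6, 9], [5, 7, 13]]


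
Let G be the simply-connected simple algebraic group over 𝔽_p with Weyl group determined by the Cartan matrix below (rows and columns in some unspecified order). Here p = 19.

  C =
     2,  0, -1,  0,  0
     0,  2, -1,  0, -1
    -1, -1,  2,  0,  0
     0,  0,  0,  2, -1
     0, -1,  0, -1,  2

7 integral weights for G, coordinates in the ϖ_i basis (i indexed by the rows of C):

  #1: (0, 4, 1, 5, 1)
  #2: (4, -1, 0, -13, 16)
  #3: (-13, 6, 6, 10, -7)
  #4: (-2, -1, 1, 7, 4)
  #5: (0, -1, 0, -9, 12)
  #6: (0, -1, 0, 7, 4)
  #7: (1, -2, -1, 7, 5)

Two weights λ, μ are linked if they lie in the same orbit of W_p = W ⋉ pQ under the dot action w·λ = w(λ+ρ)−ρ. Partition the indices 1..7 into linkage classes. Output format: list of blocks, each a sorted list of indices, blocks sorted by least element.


A_5 Cartan matrix, 5 simple roots permuted; ρ=(1,1,1,1,1).

λ_j+ρ reflected into Ā_19 (⟨·,θ^∨⟩≤19); 5-tuples as given:

  λ_1+ρ ↦ (1, 5, 2, 6, 2) · λ_2+ρ ↦ (1, 0, 1, 8, 5) · λ_3+ρ ↦ (7, 4, 1, 5, 2) · λ_4+ρ ↦ (1, 0, 1, 8, 5) · λ_5+ρ ↦ (1, 0, 1, 8, 5) · λ_6+ρ ↦ (1, 0, 1, 8, 5) · λ_7+ρ ↦ (1, 0, 1, 8, 5)

Linkage partition of the 7 weights (3 classes, p=19):

[[1], [2, 4, 5, 6, 7], [3]]


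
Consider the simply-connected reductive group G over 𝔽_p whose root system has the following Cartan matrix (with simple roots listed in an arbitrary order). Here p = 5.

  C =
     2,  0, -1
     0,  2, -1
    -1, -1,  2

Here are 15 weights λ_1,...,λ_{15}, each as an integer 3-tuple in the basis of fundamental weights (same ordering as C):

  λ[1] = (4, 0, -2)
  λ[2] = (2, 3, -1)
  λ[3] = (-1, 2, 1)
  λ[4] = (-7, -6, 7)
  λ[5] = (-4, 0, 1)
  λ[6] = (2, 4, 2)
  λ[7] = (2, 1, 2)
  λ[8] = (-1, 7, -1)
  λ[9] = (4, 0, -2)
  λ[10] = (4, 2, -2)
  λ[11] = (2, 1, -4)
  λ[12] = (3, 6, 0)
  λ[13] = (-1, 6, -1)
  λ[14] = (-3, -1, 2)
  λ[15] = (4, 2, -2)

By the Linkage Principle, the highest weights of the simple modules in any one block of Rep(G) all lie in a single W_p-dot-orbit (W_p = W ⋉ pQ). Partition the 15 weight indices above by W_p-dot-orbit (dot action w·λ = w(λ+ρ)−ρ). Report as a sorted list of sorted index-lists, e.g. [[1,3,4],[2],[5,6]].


C ↔ A_3 under row/col permutation; |W(A_3)| = 24.

λ_j+ρ reflected into Ā_5 (⟨·,θ^∨⟩≤5); 3-tuples as given:

  [1] (4, 0, 1) · [2] (1, 2, 0) · [3] (0, 3, 2) · [4] (0, 1, 2) · [5] (2, 0, 1) · [6] (2, 0, 1) · [7] (0, 1, 2) · [8] (0, 2, 3) · [9] (4, 0, 1) · [10] (2, 0, 1) · [11] (0, 1, 2) · [12] (1, 2, 0) · [13] (0, 3, 2) · [14] (2, 0, 1) · [15] (2, 0, 1)

Partition of {1..15} into 6 W_5-dot-orbits:

[[1, 9], [2, 12], [3, 13], [4, 7, 11], [5, 6, 10, 14, 15], [8]]


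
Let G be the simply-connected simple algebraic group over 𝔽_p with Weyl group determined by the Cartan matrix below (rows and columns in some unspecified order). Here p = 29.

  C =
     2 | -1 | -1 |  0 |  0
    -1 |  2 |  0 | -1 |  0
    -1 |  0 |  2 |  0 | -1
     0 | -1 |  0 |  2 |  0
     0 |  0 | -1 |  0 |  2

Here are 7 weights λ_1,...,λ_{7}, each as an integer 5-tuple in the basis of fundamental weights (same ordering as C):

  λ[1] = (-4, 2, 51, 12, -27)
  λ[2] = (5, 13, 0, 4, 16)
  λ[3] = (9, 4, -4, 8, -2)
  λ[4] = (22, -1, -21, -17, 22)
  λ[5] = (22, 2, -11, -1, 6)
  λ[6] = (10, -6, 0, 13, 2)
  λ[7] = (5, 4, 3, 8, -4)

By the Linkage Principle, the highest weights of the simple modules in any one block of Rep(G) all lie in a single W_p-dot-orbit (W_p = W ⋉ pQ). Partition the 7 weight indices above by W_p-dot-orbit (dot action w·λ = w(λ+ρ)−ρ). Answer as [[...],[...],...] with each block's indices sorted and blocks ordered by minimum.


Dynkin diagram of C (from the 8 off-diagonal −1 entries): A_5.

W_29-reps of the 7 weights in Ā_29 (same 5-coord order as C):

  λ_1+ρ ↦ (13, 3, 7, 0, 3) · λ_2+ρ ↦ (6, 5, 1, 9, 3) · λ_3+ρ ↦ (6, 5, 1, 9, 3) · λ_4+ρ ↦ (13, 3, 7, 0, 3) · λ_5+ρ ↦ (13, 3, 7, 0, 3) · λ_6+ρ ↦ (6, 5, 1, 9, 3) · λ_7+ρ ↦ (6, 5, 1, 9, 3)

These 7 weights hit 2 W_29-dot-orbits; sizes (3, 4):

[[1, 4, 5], [2, 3, 6, 7]]


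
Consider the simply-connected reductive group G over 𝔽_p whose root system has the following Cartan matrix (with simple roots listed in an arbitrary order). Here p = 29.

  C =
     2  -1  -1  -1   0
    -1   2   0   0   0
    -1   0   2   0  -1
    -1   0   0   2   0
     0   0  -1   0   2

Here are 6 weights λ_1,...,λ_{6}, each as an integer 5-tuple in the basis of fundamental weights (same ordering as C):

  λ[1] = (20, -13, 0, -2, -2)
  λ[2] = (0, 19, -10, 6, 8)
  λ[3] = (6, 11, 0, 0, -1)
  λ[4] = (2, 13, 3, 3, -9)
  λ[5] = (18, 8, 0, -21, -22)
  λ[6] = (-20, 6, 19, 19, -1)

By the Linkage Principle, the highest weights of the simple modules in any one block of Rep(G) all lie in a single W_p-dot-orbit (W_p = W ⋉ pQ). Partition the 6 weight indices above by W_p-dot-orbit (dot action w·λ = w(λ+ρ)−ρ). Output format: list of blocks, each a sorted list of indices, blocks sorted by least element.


Root system D_5: the 5×5 matrix C matches after relabeling.

Each λ_j+ρ reduced to Ā_29; 5-tuples below use C's row order:

    λ_1 → (7, 12, 1, 1, 0)
    λ_2 → (7, 12, 1, 1, 0)
    λ_3 → (7, 12, 1, 1, 0)
    λ_4 → (1, 13, 3, 3, 4)
    λ_5 → (7, 12, 1, 1, 0)
    λ_6 → (7, 12, 1, 1, 0)

The 6 indices split into 2 linkage classes (same alcove rep ⇔ same W_29-dot-orbit):

[[1, 2, 3, 5, 6], [4]]


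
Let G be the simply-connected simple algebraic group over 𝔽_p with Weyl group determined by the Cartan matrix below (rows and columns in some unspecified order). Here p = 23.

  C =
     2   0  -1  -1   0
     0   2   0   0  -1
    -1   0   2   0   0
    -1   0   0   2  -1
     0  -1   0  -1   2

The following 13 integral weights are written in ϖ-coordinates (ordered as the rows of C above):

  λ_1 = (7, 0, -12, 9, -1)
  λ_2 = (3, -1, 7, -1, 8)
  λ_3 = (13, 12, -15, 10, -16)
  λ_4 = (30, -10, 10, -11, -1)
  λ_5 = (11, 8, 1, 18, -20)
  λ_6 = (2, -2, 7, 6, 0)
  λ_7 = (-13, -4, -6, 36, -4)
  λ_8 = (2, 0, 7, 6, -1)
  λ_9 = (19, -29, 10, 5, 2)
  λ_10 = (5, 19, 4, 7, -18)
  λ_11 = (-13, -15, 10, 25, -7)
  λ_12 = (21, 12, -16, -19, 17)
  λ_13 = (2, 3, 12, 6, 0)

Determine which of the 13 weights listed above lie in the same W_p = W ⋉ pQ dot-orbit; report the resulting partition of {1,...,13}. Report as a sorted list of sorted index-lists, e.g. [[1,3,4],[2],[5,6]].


C ↔ A_5 under row/col permutation; |W(A_5)| = 720.

Alcove-folded reps (p=23, 13 weights, presented ϖ-order):

    λ_1+ρ ↦ (3, 1, 8, 7, 0)
    λ_2+ρ ↦ (4, 0, 8, 0, 9)
    λ_3+ρ ↦ (4, 0, 8, 0, 9)
    λ_4+ρ ↦ (4, 0, 8, 0, 9)
    λ_5+ρ ↦ (4, 0, 8, 0, 9)
    λ_6+ρ ↦ (3, 1, 8, 7, 0)
    λ_7+ρ ↦ (3, 3, 2, 6, 8)
    λ_8+ρ ↦ (3, 1, 8, 7, 0)
    λ_9+ρ ↦ (3, 3, 2, 6, 8)
    λ_10+ρ ↦ (3, 3, 2, 6, 8)
    λ_11+ρ ↦ (3, 3, 2, 6, 8)
    λ_12+ρ ↦ (3, 1, 8, 7, 0)
    λ_13+ρ ↦ (3, 1, 8, 7, 0)

Grouping the 13 weights by Ā_23-representative: 3 linkage classes.

[[1, 6, 8, 12, 13], [2, 3, 4, 5], [7, 9, 10, 11]]


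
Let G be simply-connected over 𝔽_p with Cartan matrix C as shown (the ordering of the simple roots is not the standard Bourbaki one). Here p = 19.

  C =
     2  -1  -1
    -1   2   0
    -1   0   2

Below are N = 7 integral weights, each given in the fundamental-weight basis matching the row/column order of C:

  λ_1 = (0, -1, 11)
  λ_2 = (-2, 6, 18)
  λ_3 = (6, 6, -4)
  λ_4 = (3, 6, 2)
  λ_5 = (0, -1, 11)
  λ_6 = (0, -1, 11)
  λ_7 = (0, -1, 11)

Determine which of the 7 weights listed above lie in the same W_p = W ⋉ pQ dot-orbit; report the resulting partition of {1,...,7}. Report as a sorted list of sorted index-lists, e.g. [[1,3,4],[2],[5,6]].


Type A_3, rank 3, |W|=24; reorder rows/cols to standard.

λ_j+ρ reflected into Ā_19 (⟨·,θ^∨⟩≤19); 3-tuples as given:

  λ_1 → (1, 0, 12);  λ_2 → (1, 0, 12);  λ_3 → (4, 7, 3);  λ_4 → (4, 7, 3);  λ_5 → (1, 0, 12);  λ_6 → (1, 0, 12);  λ_7 → (1, 0, 12)

The 7 indices split into 2 linkage classes (same alcove rep ⇔ same W_19-dot-orbit):

[[1, 2, 5, 6, 7], [3, 4]]


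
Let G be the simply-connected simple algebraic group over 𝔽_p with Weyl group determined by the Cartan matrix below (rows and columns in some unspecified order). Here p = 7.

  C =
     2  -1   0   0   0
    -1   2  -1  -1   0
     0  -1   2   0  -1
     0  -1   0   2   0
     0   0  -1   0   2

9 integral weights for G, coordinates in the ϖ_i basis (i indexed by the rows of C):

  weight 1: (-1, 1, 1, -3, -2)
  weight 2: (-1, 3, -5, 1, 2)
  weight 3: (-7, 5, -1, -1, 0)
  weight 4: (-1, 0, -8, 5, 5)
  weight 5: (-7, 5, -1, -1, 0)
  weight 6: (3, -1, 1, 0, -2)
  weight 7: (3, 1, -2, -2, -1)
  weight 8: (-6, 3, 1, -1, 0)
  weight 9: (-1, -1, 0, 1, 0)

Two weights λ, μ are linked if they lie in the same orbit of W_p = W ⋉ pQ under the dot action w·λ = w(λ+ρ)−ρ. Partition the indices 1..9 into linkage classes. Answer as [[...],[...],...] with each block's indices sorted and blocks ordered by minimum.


Dynkin diagram of C (from the 8 off-diagonal −1 entries): D_5.

Alcove-folded reps (p=7, 9 weights, presented ϖ-order):

    λ_1+ρ ↦ (0, 0, 1, 2, 1)
    λ_2+ρ ↦ (0, 0, 1, 2, 1)
    λ_3+ρ ↦ (6, 0, 0, 0, 1)
    λ_4+ρ ↦ (6, 0, 0, 0, 1)
    λ_5+ρ ↦ (6, 0, 0, 0, 1)
    λ_6+ρ ↦ (4, 0, 0, 1, 1)
    λ_7+ρ ↦ (4, 0, 0, 1, 1)
    λ_8+ρ ↦ (4, 0, 0, 1, 1)
    λ_9+ρ ↦ (0, 0, 1, 2, 1)

Grouping the 9 weights by Ā_7-representative: 3 linkage classes.

[[1, 2, 9], [3, 4, 5], [6, 7, 8]]


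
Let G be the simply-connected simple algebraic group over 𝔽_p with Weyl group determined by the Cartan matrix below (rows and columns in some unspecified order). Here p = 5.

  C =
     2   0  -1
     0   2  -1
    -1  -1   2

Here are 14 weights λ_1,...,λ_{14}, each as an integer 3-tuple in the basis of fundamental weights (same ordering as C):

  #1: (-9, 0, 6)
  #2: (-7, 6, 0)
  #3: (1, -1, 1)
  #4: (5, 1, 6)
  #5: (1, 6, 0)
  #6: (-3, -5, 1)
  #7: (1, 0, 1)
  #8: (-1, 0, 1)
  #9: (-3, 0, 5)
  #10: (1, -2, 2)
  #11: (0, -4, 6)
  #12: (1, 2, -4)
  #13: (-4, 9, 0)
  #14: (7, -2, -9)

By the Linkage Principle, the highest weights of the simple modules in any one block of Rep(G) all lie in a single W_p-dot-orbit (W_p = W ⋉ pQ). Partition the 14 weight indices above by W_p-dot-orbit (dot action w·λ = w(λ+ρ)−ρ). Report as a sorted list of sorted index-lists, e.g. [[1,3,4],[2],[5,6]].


Dynkin diagram of C (from the 4 off-diagonal −1 entries): A_3.

Alcove-folded reps (p=5, 14 weights, presented ϖ-order):

  [1] (2, 1, 2)
  [2] (2, 1, 2)
  [3] (2, 0, 2)
  [4] (2, 0, 2)
  [5] (1, 0, 2)
  [6] (2, 0, 2)
  [7] (2, 1, 2)
  [8] (0, 1, 2)
  [9] (0, 1, 3)
  [10] (2, 1, 2)
  [11] (2, 0, 2)
  [12] (1, 0, 2)
  [13] (2, 1, 2)
  [14] (0, 1, 3)

The 14 indices split into 5 linkage classes (same alcove rep ⇔ same W_5-dot-orbit):

[[1, 2, 7, 10, 13], [3, 4, 6, 11], [5, 12], [8], [9, 14]]


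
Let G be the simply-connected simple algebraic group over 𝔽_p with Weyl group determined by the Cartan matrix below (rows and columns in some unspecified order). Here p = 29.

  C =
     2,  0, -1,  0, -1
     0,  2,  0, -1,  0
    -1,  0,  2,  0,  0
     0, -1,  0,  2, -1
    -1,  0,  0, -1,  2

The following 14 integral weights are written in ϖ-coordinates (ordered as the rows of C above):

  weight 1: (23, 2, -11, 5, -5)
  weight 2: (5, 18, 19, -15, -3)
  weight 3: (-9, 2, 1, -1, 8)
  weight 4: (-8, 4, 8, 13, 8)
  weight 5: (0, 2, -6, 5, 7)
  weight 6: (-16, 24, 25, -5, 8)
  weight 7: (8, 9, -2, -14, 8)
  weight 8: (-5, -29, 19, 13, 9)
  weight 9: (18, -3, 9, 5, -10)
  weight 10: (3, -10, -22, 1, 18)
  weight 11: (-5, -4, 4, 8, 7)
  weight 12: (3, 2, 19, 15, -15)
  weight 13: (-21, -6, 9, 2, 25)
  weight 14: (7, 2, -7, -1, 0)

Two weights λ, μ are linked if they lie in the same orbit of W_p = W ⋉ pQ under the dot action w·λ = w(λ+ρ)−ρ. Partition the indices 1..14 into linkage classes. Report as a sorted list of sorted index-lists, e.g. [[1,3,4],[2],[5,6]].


Root system A_5: the 5×5 matrix C matches after relabeling.

Folding the 14 weights λ_j+ρ into Ā_29 (reps in the given 5-coord order):

  λ_1 → (10, 3, 10, 2, 4);  λ_2 → (10, 3, 10, 2, 4);  λ_3 → (2, 3, 6, 0, 1);  λ_4 → (7, 4, 1, 14, 2);  λ_5 → (4, 3, 1, 6, 4);  λ_6 → (4, 3, 1, 6, 4);  λ_7 → (4, 3, 1, 6, 4);  λ_8 → (4, 3, 1, 6, 4);  λ_9 → (10, 3, 10, 2, 4);  λ_10 → (12, 2, 4, 2, 5);  λ_11 → (4, 3, 1, 6, 4);  λ_12 → (10, 3, 10, 2, 4);  λ_13 → (10, 3, 10, 2, 4);  λ_14 → (2, 3, 6, 0, 1)

Partition of {1..14} into 5 W_29-dot-orbits:

[[1, 2, 9, 12, 13], [3, 14], [4], [5, 6, 7, 8, 11], [10]]


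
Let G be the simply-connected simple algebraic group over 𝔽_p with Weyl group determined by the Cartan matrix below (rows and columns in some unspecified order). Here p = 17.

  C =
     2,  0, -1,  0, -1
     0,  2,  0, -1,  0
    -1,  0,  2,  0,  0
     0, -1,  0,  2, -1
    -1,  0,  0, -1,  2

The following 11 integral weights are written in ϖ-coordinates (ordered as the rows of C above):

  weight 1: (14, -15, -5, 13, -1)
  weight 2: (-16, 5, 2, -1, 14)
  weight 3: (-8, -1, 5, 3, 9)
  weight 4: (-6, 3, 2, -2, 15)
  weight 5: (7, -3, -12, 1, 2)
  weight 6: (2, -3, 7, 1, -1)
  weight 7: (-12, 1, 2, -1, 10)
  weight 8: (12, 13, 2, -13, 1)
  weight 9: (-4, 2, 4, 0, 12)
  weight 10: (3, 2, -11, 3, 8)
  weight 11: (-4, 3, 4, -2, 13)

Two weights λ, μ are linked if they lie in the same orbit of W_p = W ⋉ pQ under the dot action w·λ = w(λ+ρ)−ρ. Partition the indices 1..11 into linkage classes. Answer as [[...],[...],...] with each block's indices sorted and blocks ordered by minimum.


A_5 Cartan matrix, 5 simple roots permuted; ρ=(1,1,1,1,1).

λ_j+ρ reflected into Ā_17 (⟨·,θ^∨⟩≤17); 5-tuples as given:

  λ_1 → (3, 2, 8, 0, 0);  λ_2 → (3, 2, 8, 0, 0);  λ_3 → (6, 0, 1, 4, 3);  λ_4 → (3, 1, 0, 1, 10);  λ_5 → (3, 2, 8, 0, 0);  λ_6 → (3, 2, 8, 0, 0);  λ_7 → (3, 2, 8, 0, 0);  λ_8 → (3, 1, 0, 1, 10);  λ_9 → (3, 1, 0, 1, 10);  λ_10 → (6, 0, 1, 4, 3);  λ_11 → (3, 1, 0, 1, 10)

These 11 weights hit 3 W_17-dot-orbits; sizes (5, 2, 4):

[[1, 2, 5, 6, 7], [3, 10], [4, 8, 9, 11]]


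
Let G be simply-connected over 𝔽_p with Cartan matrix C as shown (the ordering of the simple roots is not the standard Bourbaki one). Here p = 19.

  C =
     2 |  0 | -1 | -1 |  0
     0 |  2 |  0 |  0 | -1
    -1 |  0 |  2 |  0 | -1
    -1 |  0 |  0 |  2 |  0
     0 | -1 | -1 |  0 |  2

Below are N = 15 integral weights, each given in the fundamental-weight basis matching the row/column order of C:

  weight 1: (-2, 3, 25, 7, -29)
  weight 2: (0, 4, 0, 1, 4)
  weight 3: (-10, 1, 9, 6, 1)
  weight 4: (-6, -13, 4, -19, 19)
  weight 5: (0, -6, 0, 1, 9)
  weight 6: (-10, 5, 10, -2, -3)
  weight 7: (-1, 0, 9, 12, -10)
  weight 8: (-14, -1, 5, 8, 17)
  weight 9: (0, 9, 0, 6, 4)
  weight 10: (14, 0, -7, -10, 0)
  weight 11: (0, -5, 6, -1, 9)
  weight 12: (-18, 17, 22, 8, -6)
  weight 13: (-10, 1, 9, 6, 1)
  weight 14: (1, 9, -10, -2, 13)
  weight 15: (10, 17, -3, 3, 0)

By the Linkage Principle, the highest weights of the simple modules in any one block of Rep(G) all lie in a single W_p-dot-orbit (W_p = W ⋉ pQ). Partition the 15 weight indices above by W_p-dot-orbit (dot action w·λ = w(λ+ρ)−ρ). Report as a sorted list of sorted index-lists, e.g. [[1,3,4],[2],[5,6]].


C ↔ A_5 under row/col permutation; |W(A_5)| = 720.

λ_j+ρ reflected into Ā_19 (⟨·,θ^∨⟩≤19); 5-tuples as given:

  λ_1+ρ ↦ (1, 5, 1, 2, 5);  λ_2+ρ ↦ (1, 5, 1, 2, 5);  λ_3+ρ ↦ (7, 2, 1, 2, 2);  λ_4+ρ ↦ (1, 4, 7, 0, 6);  λ_5+ρ ↦ (1, 5, 1, 2, 5);  λ_6+ρ ↦ (0, 4, 1, 9, 1);  λ_7+ρ ↦ (0, 4, 1, 9, 1);  λ_8+ρ ↦ (1, 4, 7, 0, 6);  λ_9+ρ ↦ (1, 5, 1, 2, 5);  λ_10+ρ ↦ (0, 4, 1, 9, 1);  λ_11+ρ ↦ (1, 4, 7, 0, 6);  λ_12+ρ ↦ (0, 4, 1, 9, 1);  λ_13+ρ ↦ (7, 2, 1, 2, 2);  λ_14+ρ ↦ (1, 5, 1, 2, 5);  λ_15+ρ ↦ (0, 4, 1, 9, 1)

The 15 indices split into 4 linkage classes (same alcove rep ⇔ same W_19-dot-orbit):

[[1, 2, 5, 9, 14], [3, 13], [4, 8, 11], [6, 7, 10, 12, 15]]


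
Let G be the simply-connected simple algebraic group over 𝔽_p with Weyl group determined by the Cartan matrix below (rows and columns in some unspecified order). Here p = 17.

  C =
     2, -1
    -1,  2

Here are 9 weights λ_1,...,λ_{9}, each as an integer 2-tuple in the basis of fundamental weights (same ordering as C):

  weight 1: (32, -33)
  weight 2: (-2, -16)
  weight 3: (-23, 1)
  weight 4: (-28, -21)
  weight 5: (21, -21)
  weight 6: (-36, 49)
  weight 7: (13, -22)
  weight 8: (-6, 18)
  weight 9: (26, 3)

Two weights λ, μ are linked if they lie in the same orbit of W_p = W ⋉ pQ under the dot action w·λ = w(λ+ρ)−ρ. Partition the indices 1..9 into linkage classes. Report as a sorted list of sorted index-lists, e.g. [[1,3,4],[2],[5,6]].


Cartan matrix: type A_2 (|W|=6); un-permuting the 2 rows.

W_17-reps of the 9 weights in Ā_17 (same 2-coord order as C):

  [1] (15, 1);  [2] (15, 1);  [3] (3, 12);  [4] (3, 10);  [5] (3, 12);  [6] (15, 1);  [7] (3, 10);  [8] (3, 12);  [9] (3, 10)

Grouping the 9 weights by Ā_17-representative: 3 linkage classes.

[[1, 2, 6], [3, 5, 8], [4, 7, 9]]


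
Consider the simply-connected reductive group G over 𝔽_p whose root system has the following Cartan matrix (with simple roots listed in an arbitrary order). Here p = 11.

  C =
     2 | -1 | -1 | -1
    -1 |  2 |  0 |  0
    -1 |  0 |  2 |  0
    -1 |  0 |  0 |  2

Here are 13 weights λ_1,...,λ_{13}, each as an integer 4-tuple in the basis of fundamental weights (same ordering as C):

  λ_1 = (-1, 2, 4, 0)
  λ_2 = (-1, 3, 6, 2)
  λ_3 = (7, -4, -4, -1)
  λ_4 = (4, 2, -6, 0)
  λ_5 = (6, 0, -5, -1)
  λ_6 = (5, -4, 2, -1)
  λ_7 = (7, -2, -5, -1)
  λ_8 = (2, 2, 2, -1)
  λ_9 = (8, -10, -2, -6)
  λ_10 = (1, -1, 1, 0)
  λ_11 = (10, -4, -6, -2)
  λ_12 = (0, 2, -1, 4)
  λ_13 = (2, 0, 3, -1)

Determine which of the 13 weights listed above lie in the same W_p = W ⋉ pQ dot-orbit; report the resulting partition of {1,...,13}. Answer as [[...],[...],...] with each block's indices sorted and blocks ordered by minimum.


Cartan matrix: type D_4 (|W|=192); un-permuting the 4 rows.

Each λ_j+ρ reduced to Ā_11; 4-tuples below use C's row order:

  λ_1+ρ ↦ (0, 3, 5, 1)
  λ_2+ρ ↦ (3, 1, 4, 0)
  λ_3+ρ ↦ (2, 3, 3, 0)
  λ_4+ρ ↦ (0, 3, 5, 1)
  λ_5+ρ ↦ (3, 1, 4, 0)
  λ_6+ρ ↦ (2, 3, 3, 0)
  λ_7+ρ ↦ (3, 1, 4, 0)
  λ_8+ρ ↦ (2, 3, 3, 0)
  λ_9+ρ ↦ (0, 3, 5, 1)
  λ_10+ρ ↦ (2, 0, 2, 1)
  λ_11+ρ ↦ (0, 3, 5, 1)
  λ_12+ρ ↦ (1, 3, 0, 5)
  λ_13+ρ ↦ (3, 1, 4, 0)

Grouping the 13 weights by Ā_11-representative: 5 linkage classes.

[[1, 4, 9, 11], [2, 5, 7, 13], [3, 6, 8], [10], [12]]


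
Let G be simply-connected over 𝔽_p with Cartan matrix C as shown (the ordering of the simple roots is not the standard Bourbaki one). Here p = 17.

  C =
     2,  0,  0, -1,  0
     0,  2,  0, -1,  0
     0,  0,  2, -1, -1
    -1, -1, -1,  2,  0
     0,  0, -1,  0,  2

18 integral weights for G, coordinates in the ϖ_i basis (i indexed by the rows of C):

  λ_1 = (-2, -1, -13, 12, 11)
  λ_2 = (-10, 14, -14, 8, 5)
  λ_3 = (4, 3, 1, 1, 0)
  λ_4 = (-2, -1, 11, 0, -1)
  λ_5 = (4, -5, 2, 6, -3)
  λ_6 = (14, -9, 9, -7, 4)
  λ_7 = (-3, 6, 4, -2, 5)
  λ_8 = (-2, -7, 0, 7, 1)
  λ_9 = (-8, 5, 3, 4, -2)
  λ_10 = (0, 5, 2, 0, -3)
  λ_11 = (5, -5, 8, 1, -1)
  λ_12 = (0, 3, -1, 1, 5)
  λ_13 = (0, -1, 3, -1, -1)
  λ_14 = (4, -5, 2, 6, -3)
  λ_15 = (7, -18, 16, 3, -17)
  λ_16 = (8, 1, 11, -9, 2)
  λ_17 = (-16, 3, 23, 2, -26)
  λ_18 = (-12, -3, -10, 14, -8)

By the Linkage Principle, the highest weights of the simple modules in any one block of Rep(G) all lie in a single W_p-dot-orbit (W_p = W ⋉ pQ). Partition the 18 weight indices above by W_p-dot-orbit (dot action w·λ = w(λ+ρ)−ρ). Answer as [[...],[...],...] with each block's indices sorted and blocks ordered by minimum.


Dynkin diagram of C (from the 8 off-diagonal −1 entries): D_5.

Folding the 18 weights λ_j+ρ into Ā_17 (reps in the given 5-coord order):

    λ_1 → (1, 0, 4, 0, 0)
    λ_2 → (4, 2, 0, 2, 0)
    λ_3 → (5, 4, 1, 2, 1)
    λ_4 → (1, 0, 4, 0, 0)
    λ_5 → (5, 4, 1, 2, 1)
    λ_6 → (1, 6, 1, 1, 2)
    λ_7 → (1, 4, 0, 2, 6)
    λ_8 → (1, 6, 1, 1, 2)
    λ_9 → (5, 4, 1, 2, 1)
    λ_10 → (1, 6, 1, 1, 2)
    λ_11 → (4, 2, 0, 2, 0)
    λ_12 → (1, 4, 0, 2, 6)
    λ_13 → (1, 0, 4, 0, 0)
    λ_14 → (5, 4, 1, 2, 1)
    λ_15 → (1, 0, 4, 0, 0)
    λ_16 → (1, 6, 1, 1, 2)
    λ_17 → (1, 6, 1, 1, 2)
    λ_18 → (5, 4, 1, 2, 1)

The 18 indices split into 5 linkage classes (same alcove rep ⇔ same W_17-dot-orbit):

[[1, 4, 13, 15], [2, 11], [3, 5, 9, 14, 18], [6, 8, 10, 16, 17], [7, 12]]


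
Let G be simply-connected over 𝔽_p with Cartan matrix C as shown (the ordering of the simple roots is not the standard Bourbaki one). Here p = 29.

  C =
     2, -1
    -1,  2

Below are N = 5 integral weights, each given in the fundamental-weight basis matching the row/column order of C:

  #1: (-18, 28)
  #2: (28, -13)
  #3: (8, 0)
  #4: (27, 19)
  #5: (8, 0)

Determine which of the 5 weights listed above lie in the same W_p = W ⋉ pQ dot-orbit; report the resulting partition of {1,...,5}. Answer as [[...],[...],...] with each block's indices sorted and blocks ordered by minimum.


Dynkin diagram of C (from the 2 off-diagonal −1 entries): A_2.

Folding the 5 weights λ_j+ρ into Ā_29 (reps in the given 2-coord order):

    1: (17, 12)
    2: (17, 12)
    3: (9, 1)
    4: (9, 1)
    5: (9, 1)

These 5 weights hit 2 W_29-dot-orbits; sizes (2, 3):

[[1, 2], [3, 4, 5]]


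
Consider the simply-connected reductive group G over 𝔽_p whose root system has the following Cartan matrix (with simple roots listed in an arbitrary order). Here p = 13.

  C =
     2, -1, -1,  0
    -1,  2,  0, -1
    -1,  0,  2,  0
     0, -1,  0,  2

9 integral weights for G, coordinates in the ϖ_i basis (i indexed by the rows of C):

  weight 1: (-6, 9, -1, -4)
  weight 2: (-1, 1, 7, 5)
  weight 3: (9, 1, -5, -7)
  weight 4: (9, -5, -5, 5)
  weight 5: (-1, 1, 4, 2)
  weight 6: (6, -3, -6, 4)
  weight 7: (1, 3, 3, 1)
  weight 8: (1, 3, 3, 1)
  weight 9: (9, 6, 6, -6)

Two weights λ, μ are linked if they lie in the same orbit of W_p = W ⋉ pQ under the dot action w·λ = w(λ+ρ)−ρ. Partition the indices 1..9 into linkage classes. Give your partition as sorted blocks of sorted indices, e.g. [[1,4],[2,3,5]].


Dynkin diagram of C (from the 6 off-diagonal −1 entries): A_4.

Each λ_j+ρ reduced to Ā_13; 4-tuples below use C's row order:

  [1] (0, 2, 5, 3);  [2] (0, 2, 5, 3);  [3] (2, 4, 4, 2);  [4] (2, 4, 4, 2);  [5] (0, 2, 5, 3);  [6] (0, 2, 5, 3);  [7] (2, 4, 4, 2);  [8] (2, 4, 4, 2);  [9] (2, 4, 4, 2)

2 distinct reps among the 9 weights ⇒ 2 W_13-linkage classes:

[[1, 2, 5, 6], [3, 4, 7, 8, 9]]


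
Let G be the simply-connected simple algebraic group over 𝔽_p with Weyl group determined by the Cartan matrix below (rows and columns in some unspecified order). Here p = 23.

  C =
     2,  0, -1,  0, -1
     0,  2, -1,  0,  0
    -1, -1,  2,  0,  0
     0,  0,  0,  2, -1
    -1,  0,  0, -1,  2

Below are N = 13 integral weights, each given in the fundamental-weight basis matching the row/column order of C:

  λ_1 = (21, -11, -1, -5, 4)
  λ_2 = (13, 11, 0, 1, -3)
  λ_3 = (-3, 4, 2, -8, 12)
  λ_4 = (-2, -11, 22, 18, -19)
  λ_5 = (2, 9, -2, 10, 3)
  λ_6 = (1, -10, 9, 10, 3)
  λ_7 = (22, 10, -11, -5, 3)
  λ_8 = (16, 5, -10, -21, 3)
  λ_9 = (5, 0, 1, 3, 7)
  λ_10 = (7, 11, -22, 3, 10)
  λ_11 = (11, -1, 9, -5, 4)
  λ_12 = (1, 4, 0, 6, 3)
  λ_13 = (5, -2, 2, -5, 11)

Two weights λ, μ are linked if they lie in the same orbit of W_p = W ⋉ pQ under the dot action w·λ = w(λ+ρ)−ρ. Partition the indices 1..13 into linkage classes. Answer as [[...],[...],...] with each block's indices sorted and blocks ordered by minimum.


Cartan matrix: type A_5 (|W|=720); un-permuting the 5 rows.

Alcove-folded reps (p=23, 13 weights, presented ϖ-order):

    [1] (12, 4, 6, 0, 1)
    [2] (10, 8, 1, 2, 2)
    [3] (2, 5, 1, 7, 4)
    [4] (12, 4, 6, 0, 1)
    [5] (2, 5, 1, 7, 4)
    [6] (2, 5, 1, 7, 4)
    [7] (12, 4, 6, 0, 1)
    [8] (6, 1, 2, 4, 8)
    [9] (6, 1, 2, 4, 8)
    [10] (10, 8, 1, 2, 2)
    [11] (12, 4, 6, 0, 1)
    [12] (2, 5, 1, 7, 4)
    [13] (6, 1, 2, 4, 8)

Partition of {1..13} into 4 W_23-dot-orbits:

[[1, 4, 7, 11], [2, 10], [3, 5, 6, 12], [8, 9, 13]]


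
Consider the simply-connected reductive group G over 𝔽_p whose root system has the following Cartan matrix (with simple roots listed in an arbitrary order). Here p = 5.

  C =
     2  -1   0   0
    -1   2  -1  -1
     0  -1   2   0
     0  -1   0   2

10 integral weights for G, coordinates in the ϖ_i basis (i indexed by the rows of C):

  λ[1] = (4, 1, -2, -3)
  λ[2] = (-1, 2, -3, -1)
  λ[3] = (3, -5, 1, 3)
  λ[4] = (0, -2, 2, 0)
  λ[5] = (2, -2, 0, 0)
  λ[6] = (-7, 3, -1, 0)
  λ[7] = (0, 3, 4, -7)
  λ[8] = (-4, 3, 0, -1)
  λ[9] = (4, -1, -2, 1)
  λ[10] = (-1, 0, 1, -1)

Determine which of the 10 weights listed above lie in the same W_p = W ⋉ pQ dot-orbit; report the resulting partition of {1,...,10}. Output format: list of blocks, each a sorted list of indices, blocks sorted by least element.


Cartan matrix: type D_4 (|W|=192); un-permuting the 4 rows.

λ_j+ρ reflected into Ā_5 (⟨·,θ^∨⟩≤5); 4-tuples as given:

  λ_1 → (3, 0, 1, 0) · λ_2 → (0, 1, 2, 0) · λ_3 → (0, 1, 2, 0) · λ_4 → (0, 1, 2, 0) · λ_5 → (2, 1, 0, 0) · λ_6 → (3, 0, 1, 0) · λ_7 → (3, 0, 1, 0) · λ_8 → (3, 0, 1, 0) · λ_9 → (3, 0, 1, 0) · λ_10 → (0, 1, 2, 0)

The 10 indices split into 3 linkage classes (same alcove rep ⇔ same W_5-dot-orbit):

[[1, 6, 7, 8, 9], [2, 3, 4, 10], [5]]


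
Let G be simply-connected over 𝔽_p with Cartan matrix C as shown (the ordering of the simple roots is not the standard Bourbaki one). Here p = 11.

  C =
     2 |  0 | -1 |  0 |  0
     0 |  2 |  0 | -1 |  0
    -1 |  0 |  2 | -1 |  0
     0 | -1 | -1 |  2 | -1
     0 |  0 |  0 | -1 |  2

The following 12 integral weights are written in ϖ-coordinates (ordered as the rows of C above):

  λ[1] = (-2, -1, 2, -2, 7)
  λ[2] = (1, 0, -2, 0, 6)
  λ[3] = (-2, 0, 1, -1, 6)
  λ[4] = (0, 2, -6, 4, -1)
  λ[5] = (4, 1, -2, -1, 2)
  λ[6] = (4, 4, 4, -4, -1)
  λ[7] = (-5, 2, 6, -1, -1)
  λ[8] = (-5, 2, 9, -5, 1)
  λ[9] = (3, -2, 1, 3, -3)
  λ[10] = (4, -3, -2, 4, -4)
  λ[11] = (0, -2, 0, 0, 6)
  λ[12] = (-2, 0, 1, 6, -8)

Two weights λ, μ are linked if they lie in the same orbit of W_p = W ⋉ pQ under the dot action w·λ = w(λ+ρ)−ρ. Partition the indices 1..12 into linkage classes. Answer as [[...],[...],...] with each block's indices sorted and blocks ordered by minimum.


C ↔ D_5 under row/col permutation; |W(D_5)| = 1920.

Ā_11 reps of the 12 weights (D_5, coords as presented):

  λ_1 → (1, 1, 1, 0, 7)
  λ_2 → (1, 1, 1, 0, 7)
  λ_3 → (1, 1, 1, 0, 7)
  λ_4 → (4, 3, 1, 0, 0)
  λ_5 → (4, 1, 0, 1, 2)
  λ_6 → (4, 1, 0, 1, 2)
  λ_7 → (4, 3, 1, 0, 0)
  λ_8 → (4, 1, 0, 1, 2)
  λ_9 → (4, 1, 0, 1, 2)
  λ_10 → (4, 1, 0, 1, 2)
  λ_11 → (1, 1, 1, 0, 7)
  λ_12 → (1, 1, 1, 0, 7)

3 distinct reps among the 12 weights ⇒ 3 W_11-linkage classes:

[[1, 2, 3, 11, 12], [4, 7], [5, 6, 8, 9, 10]]


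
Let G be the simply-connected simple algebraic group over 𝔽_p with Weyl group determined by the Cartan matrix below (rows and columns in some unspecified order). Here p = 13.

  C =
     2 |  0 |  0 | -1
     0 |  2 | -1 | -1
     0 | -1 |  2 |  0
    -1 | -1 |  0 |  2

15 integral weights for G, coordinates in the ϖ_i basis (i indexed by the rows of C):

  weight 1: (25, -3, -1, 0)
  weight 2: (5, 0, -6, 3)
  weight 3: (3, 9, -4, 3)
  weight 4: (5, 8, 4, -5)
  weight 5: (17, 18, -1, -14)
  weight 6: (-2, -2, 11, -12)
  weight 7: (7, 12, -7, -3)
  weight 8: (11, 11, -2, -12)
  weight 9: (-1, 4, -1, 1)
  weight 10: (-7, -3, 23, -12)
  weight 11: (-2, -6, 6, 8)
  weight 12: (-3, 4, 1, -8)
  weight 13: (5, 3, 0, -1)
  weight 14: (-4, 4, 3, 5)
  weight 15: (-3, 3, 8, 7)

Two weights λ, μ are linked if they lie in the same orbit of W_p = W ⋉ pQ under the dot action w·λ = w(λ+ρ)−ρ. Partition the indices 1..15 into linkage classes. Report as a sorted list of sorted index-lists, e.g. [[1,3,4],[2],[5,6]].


Cartan matrix: type A_4 (|W|=120); un-permuting the 4 rows.

λ_j+ρ reflected into Ā_13 (⟨·,θ^∨⟩≤13); 4-tuples as given:

  λ_1 → (1, 0, 1, 11) · λ_2 → (6, 4, 1, 0) · λ_3 → (1, 5, 2, 3) · λ_4 → (1, 5, 2, 3) · λ_5 → (0, 5, 0, 2) · λ_6 → (1, 0, 1, 11) · λ_7 → (0, 5, 0, 2) · λ_8 → (1, 0, 1, 11) · λ_9 → (0, 5, 0, 2) · λ_10 → (5, 0, 2, 2) · λ_11 → (1, 5, 2, 3) · λ_12 → (5, 0, 2, 2) · λ_13 → (6, 4, 1, 0) · λ_14 → (1, 5, 2, 3) · λ_15 → (6, 4, 1, 0)

5 distinct reps among the 15 weights ⇒ 5 W_13-linkage classes:

[[1, 6, 8], [2, 13, 15], [3, 4, 11, 14], [5, 7, 9], [10, 12]]


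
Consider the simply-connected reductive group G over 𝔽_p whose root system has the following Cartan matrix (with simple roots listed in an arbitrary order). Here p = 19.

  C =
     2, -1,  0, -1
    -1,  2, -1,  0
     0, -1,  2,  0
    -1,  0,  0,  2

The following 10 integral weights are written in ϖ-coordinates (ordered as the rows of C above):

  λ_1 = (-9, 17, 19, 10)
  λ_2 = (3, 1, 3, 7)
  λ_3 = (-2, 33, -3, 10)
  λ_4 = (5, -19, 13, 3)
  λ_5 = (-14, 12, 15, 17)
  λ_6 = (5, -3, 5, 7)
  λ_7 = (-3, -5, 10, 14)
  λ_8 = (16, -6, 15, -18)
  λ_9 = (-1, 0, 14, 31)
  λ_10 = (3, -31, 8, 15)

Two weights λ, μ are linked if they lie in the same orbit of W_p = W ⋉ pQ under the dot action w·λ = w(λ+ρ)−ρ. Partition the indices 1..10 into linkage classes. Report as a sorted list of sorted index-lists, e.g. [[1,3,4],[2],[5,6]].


A_4 Cartan matrix, 4 simple roots permuted; ρ=(1,1,1,1).

Each λ_j+ρ reduced to Ā_19; 4-tuples below use C's row order:

  1: (8, 2, 1, 8) · 2: (4, 2, 4, 8) · 3: (4, 2, 4, 8) · 4: (4, 2, 4, 8) · 5: (3, 0, 1, 10) · 6: (4, 2, 4, 8) · 7: (4, 2, 4, 8) · 8: (5, 0, 2, 3) · 9: (3, 0, 1, 10) · 10: (1, 8, 7, 1)

Partition of {1..10} into 5 W_19-dot-orbits:

[[1], [2, 3, 4, 6, 7], [5, 9], [8], [10]]


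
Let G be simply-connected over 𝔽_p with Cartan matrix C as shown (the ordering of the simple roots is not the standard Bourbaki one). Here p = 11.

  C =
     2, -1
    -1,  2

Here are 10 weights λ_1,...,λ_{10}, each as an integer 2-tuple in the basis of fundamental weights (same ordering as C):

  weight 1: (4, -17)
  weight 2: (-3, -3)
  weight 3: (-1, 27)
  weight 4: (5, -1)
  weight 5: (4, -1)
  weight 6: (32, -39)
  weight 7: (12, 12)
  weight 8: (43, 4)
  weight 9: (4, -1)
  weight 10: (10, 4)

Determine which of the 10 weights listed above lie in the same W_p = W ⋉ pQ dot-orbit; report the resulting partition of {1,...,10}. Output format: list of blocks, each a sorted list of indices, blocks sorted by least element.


Type A_2, rank 2, |W|=6; reorder rows/cols to standard.

λ_j+ρ reflected into Ā_11 (⟨·,θ^∨⟩≤11); 2-tuples as given:

    1: (6, 0)
    2: (2, 2)
    3: (5, 0)
    4: (6, 0)
    5: (5, 0)
    6: (5, 0)
    7: (2, 2)
    8: (6, 0)
    9: (5, 0)
    10: (6, 0)

These 10 weights hit 3 W_11-dot-orbits; sizes (4, 2, 4):

[[1, 4, 8, 10], [2, 7], [3, 5, 6, 9]]
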